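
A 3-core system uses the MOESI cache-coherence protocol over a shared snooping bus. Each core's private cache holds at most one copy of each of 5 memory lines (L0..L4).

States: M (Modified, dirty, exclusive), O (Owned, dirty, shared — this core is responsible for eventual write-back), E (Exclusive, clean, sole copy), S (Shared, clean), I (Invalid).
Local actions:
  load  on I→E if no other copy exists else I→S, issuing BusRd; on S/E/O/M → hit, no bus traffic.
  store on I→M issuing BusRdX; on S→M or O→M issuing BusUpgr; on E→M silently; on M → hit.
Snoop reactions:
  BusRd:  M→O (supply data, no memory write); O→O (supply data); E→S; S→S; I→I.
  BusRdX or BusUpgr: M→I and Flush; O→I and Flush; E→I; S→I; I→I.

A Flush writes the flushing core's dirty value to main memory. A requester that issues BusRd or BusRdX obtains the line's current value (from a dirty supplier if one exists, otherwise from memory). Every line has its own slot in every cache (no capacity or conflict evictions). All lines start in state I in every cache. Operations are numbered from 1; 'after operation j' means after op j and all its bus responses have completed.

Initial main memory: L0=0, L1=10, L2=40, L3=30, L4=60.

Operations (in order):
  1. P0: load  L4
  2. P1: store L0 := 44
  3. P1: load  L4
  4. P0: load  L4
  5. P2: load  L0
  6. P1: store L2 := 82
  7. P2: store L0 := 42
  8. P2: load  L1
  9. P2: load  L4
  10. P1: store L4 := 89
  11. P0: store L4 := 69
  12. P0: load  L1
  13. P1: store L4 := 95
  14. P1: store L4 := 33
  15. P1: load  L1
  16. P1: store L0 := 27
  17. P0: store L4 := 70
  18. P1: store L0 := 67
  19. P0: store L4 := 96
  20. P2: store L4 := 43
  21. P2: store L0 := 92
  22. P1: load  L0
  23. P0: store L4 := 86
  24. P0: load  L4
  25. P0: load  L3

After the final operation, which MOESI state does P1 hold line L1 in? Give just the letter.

state = S

step 1: P0: load  L4  ⟶  EII  (L4)  txn=BusRd  M[L4]=60
step 2: P1: store L0 := 44  ⟶  IMI  (L0)  txn=BusRdX  M[L0]=0
step 3: P1: load  L4  ⟶  SSI  (L4)  txn=BusRd  M[L4]=60
step 4: P0: load  L4  ⟶  SSI  (L4)  txn=∅  M[L4]=60
step 5: P2: load  L0  ⟶  IOS  (L0)  txn=BusRd  M[L0]=0
step 6: P1: store L2 := 82  ⟶  IMI  (L2)  txn=BusRdX  M[L2]=40
step 7: P2: store L0 := 42  ⟶  IIM  (L0)  txn=BusUpgr+Flush  M[L0]=44
step 8: P2: load  L1  ⟶  IIE  (L1)  txn=BusRd  M[L1]=10
step 9: P2: load  L4  ⟶  SSS  (L4)  txn=BusRd  M[L4]=60
step 10: P1: store L4 := 89  ⟶  IMI  (L4)  txn=BusUpgr  M[L4]=60
step 11: P0: store L4 := 69  ⟶  MII  (L4)  txn=BusRdX+Flush  M[L4]=89
step 12: P0: load  L1  ⟶  SIS  (L1)  txn=BusRd  M[L1]=10
step 13: P1: store L4 := 95  ⟶  IMI  (L4)  txn=BusRdX+Flush  M[L4]=69
step 14: P1: store L4 := 33  ⟶  IMI  (L4)  txn=∅  M[L4]=69
step 15: P1: load  L1  ⟶  SSS  (L1)  txn=BusRd  M[L1]=10
step 16: P1: store L0 := 27  ⟶  IMI  (L0)  txn=BusRdX+Flush  M[L0]=42
step 17: P0: store L4 := 70  ⟶  MII  (L4)  txn=BusRdX+Flush  M[L4]=33
step 18: P1: store L0 := 67  ⟶  IMI  (L0)  txn=∅  M[L0]=42
step 19: P0: store L4 := 96  ⟶  MII  (L4)  txn=∅  M[L4]=33
step 20: P2: store L4 := 43  ⟶  IIM  (L4)  txn=BusRdX+Flush  M[L4]=96
step 21: P2: store L0 := 92  ⟶  IIM  (L0)  txn=BusRdX+Flush  M[L0]=67
step 22: P1: load  L0  ⟶  ISO  (L0)  txn=BusRd  M[L0]=67
step 23: P0: store L4 := 86  ⟶  MII  (L4)  txn=BusRdX+Flush  M[L4]=43
step 24: P0: load  L4  ⟶  MII  (L4)  txn=∅  M[L4]=43
step 25: P0: load  L3  ⟶  EII  (L3)  txn=BusRd  M[L3]=30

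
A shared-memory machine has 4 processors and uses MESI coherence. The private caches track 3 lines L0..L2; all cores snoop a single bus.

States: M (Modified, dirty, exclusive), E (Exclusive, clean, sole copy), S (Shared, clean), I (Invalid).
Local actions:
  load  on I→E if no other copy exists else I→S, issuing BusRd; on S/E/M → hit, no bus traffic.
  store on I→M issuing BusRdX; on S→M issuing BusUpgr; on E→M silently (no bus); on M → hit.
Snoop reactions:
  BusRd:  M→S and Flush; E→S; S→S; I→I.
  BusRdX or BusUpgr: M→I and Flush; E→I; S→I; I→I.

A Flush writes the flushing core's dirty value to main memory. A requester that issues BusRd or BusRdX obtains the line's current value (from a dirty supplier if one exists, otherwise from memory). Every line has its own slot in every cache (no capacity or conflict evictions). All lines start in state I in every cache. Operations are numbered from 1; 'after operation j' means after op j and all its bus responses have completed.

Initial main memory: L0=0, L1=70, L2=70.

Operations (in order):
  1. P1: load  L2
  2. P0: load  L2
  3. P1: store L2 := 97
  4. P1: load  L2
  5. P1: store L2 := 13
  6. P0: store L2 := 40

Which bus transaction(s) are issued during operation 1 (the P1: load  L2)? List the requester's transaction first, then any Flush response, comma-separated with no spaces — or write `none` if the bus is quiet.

bus = BusRd

1. P1: load  L2  bus=[BusRd]  L2: P0=I P1=E P2=I P3=I  mem[L2]=70
2. P0: load  L2  bus=[BusRd]  L2: P0=S P1=S P2=I P3=I  mem[L2]=70
3. P1: store L2 := 97  bus=[BusUpgr]  L2: P0=I P1=M P2=I P3=I  mem[L2]=70
4. P1: load  L2  bus=[-]  L2: P0=I P1=M P2=I P3=I  mem[L2]=70
5. P1: store L2 := 13  bus=[-]  L2: P0=I P1=M P2=I P3=I  mem[L2]=70
6. P0: store L2 := 40  bus=[BusRdX,Flush]  L2: P0=M P1=I P2=I P3=I  mem[L2]=13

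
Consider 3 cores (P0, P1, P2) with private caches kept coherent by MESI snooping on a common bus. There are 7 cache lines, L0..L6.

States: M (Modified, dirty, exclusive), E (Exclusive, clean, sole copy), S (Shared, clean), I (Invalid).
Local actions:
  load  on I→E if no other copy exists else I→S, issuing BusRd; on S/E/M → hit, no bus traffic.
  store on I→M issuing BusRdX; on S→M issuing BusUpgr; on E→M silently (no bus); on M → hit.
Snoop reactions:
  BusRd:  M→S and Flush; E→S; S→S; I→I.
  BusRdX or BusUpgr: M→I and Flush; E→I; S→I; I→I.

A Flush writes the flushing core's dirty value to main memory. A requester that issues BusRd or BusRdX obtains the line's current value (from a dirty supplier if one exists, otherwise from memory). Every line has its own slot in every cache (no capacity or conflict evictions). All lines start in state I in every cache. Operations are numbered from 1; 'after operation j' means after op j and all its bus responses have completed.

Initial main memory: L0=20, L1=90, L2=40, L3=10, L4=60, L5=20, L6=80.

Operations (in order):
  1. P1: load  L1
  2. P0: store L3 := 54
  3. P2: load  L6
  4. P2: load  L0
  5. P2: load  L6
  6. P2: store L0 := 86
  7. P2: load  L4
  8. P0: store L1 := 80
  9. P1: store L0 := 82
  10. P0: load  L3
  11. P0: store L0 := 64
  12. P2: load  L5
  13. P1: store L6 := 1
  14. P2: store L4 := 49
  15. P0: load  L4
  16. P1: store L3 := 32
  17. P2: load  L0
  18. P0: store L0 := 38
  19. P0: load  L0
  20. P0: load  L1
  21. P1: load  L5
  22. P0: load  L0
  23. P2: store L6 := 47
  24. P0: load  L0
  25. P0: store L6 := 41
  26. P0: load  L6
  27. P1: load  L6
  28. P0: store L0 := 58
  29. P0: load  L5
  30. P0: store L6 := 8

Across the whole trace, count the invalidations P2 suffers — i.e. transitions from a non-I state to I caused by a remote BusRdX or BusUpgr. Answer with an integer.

1. P1: load  L1  bus=[BusRd]  L1: P0=I P1=E P2=I  mem[L1]=90
2. P0: store L3 := 54  bus=[BusRdX]  L3: P0=M P1=I P2=I  mem[L3]=10
3. P2: load  L6  bus=[BusRd]  L6: P0=I P1=I P2=E  mem[L6]=80
4. P2: load  L0  bus=[BusRd]  L0: P0=I P1=I P2=E  mem[L0]=20
5. P2: load  L6  bus=[-]  L6: P0=I P1=I P2=E  mem[L6]=80
6. P2: store L0 := 86  bus=[-]  L0: P0=I P1=I P2=M  mem[L0]=20
7. P2: load  L4  bus=[BusRd]  L4: P0=I P1=I P2=E  mem[L4]=60
8. P0: store L1 := 80  bus=[BusRdX]  L1: P0=M P1=I P2=I  mem[L1]=90
9. P1: store L0 := 82  bus=[BusRdX,Flush]  L0: P0=I P1=M P2=I  mem[L0]=86
10. P0: load  L3  bus=[-]  L3: P0=M P1=I P2=I  mem[L3]=10
11. P0: store L0 := 64  bus=[BusRdX,Flush]  L0: P0=M P1=I P2=I  mem[L0]=82
12. P2: load  L5  bus=[BusRd]  L5: P0=I P1=I P2=E  mem[L5]=20
13. P1: store L6 := 1  bus=[BusRdX]  L6: P0=I P1=M P2=I  mem[L6]=80
14. P2: store L4 := 49  bus=[-]  L4: P0=I P1=I P2=M  mem[L4]=60
15. P0: load  L4  bus=[BusRd,Flush]  L4: P0=S P1=I P2=S  mem[L4]=49
16. P1: store L3 := 32  bus=[BusRdX,Flush]  L3: P0=I P1=M P2=I  mem[L3]=54
17. P2: load  L0  bus=[BusRd,Flush]  L0: P0=S P1=I P2=S  mem[L0]=64
18. P0: store L0 := 38  bus=[BusUpgr]  L0: P0=M P1=I P2=I  mem[L0]=64
19. P0: load  L0  bus=[-]  L0: P0=M P1=I P2=I  mem[L0]=64
20. P0: load  L1  bus=[-]  L1: P0=M P1=I P2=I  mem[L1]=90
21. P1: load  L5  bus=[BusRd]  L5: P0=I P1=S P2=S  mem[L5]=20
22. P0: load  L0  bus=[-]  L0: P0=M P1=I P2=I  mem[L0]=64
23. P2: store L6 := 47  bus=[BusRdX,Flush]  L6: P0=I P1=I P2=M  mem[L6]=1
24. P0: load  L0  bus=[-]  L0: P0=M P1=I P2=I  mem[L0]=64
25. P0: store L6 := 41  bus=[BusRdX,Flush]  L6: P0=M P1=I P2=I  mem[L6]=47
26. P0: load  L6  bus=[-]  L6: P0=M P1=I P2=I  mem[L6]=47
27. P1: load  L6  bus=[BusRd,Flush]  L6: P0=S P1=S P2=I  mem[L6]=41
28. P0: store L0 := 58  bus=[-]  L0: P0=M P1=I P2=I  mem[L0]=64
29. P0: load  L5  bus=[BusRd]  L5: P0=S P1=S P2=S  mem[L5]=20
30. P0: store L6 := 8  bus=[BusUpgr]  L6: P0=M P1=I P2=I  mem[L6]=41

invalidations = 4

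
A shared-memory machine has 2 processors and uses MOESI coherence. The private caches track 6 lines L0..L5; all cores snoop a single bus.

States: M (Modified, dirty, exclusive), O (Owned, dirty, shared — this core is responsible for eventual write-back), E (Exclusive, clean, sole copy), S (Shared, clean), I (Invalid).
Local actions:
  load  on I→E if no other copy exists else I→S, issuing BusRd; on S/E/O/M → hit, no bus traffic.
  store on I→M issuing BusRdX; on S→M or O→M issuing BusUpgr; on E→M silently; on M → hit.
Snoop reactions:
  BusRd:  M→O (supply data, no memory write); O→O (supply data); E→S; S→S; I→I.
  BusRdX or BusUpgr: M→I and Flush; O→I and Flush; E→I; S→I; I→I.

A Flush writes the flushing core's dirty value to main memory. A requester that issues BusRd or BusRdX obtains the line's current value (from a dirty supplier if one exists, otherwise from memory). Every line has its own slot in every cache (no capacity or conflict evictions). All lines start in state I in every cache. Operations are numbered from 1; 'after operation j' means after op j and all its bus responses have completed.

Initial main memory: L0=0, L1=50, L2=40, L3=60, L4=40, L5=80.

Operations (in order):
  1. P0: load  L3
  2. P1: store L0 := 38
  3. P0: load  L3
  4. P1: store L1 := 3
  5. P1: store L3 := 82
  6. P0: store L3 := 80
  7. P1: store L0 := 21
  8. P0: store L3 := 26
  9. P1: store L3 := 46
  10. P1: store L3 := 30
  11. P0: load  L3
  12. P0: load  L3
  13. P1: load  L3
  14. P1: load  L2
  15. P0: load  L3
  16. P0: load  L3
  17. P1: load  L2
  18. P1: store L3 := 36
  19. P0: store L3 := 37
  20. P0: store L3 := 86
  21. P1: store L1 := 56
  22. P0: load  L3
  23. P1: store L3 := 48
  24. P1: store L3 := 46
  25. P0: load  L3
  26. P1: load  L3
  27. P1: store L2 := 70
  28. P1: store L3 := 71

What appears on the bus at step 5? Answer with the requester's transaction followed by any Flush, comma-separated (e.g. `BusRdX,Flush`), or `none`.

bus = BusRdX

1. P0: load  L3  bus=[BusRd]  L3: P0=E P1=I  mem[L3]=60
2. P1: store L0 := 38  bus=[BusRdX]  L0: P0=I P1=M  mem[L0]=0
3. P0: load  L3  bus=[-]  L3: P0=E P1=I  mem[L3]=60
4. P1: store L1 := 3  bus=[BusRdX]  L1: P0=I P1=M  mem[L1]=50
5. P1: store L3 := 82  bus=[BusRdX]  L3: P0=I P1=M  mem[L3]=60
6. P0: store L3 := 80  bus=[BusRdX,Flush]  L3: P0=M P1=I  mem[L3]=82
7. P1: store L0 := 21  bus=[-]  L0: P0=I P1=M  mem[L0]=0
8. P0: store L3 := 26  bus=[-]  L3: P0=M P1=I  mem[L3]=82
9. P1: store L3 := 46  bus=[BusRdX,Flush]  L3: P0=I P1=M  mem[L3]=26
10. P1: store L3 := 30  bus=[-]  L3: P0=I P1=M  mem[L3]=26
11. P0: load  L3  bus=[BusRd]  L3: P0=S P1=O  mem[L3]=26
12. P0: load  L3  bus=[-]  L3: P0=S P1=O  mem[L3]=26
13. P1: load  L3  bus=[-]  L3: P0=S P1=O  mem[L3]=26
14. P1: load  L2  bus=[BusRd]  L2: P0=I P1=E  mem[L2]=40
15. P0: load  L3  bus=[-]  L3: P0=S P1=O  mem[L3]=26
16. P0: load  L3  bus=[-]  L3: P0=S P1=O  mem[L3]=26
17. P1: load  L2  bus=[-]  L2: P0=I P1=E  mem[L2]=40
18. P1: store L3 := 36  bus=[BusUpgr]  L3: P0=I P1=M  mem[L3]=26
19. P0: store L3 := 37  bus=[BusRdX,Flush]  L3: P0=M P1=I  mem[L3]=36
20. P0: store L3 := 86  bus=[-]  L3: P0=M P1=I  mem[L3]=36
21. P1: store L1 := 56  bus=[-]  L1: P0=I P1=M  mem[L1]=50
22. P0: load  L3  bus=[-]  L3: P0=M P1=I  mem[L3]=36
23. P1: store L3 := 48  bus=[BusRdX,Flush]  L3: P0=I P1=M  mem[L3]=86
24. P1: store L3 := 46  bus=[-]  L3: P0=I P1=M  mem[L3]=86
25. P0: load  L3  bus=[BusRd]  L3: P0=S P1=O  mem[L3]=86
26. P1: load  L3  bus=[-]  L3: P0=S P1=O  mem[L3]=86
27. P1: store L2 := 70  bus=[-]  L2: P0=I P1=M  mem[L2]=40
28. P1: store L3 := 71  bus=[BusUpgr]  L3: P0=I P1=M  mem[L3]=86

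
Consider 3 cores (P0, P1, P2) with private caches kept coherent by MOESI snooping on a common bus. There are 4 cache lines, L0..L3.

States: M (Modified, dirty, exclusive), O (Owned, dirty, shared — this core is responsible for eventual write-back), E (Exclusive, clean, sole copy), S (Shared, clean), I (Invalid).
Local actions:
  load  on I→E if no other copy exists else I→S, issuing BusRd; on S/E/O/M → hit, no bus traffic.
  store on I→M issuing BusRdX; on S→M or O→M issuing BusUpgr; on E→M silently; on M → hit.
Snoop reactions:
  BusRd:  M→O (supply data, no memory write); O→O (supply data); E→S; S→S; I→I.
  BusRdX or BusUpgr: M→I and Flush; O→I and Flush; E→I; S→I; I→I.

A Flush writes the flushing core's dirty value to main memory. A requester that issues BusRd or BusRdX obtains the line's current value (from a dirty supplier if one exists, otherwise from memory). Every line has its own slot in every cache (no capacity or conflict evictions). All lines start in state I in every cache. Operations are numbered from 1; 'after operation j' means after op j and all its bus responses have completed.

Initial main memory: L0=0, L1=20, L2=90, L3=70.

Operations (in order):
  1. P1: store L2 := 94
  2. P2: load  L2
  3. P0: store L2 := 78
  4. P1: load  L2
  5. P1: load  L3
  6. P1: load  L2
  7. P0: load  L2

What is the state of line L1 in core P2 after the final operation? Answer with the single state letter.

state = I

1. P1: store L2 := 94  bus=[BusRdX]  L2: P0=I P1=M P2=I  mem[L2]=90
2. P2: load  L2  bus=[BusRd]  L2: P0=I P1=O P2=S  mem[L2]=90
3. P0: store L2 := 78  bus=[BusRdX,Flush]  L2: P0=M P1=I P2=I  mem[L2]=94
4. P1: load  L2  bus=[BusRd]  L2: P0=O P1=S P2=I  mem[L2]=94
5. P1: load  L3  bus=[BusRd]  L3: P0=I P1=E P2=I  mem[L3]=70
6. P1: load  L2  bus=[-]  L2: P0=O P1=S P2=I  mem[L2]=94
7. P0: load  L2  bus=[-]  L2: P0=O P1=S P2=I  mem[L2]=94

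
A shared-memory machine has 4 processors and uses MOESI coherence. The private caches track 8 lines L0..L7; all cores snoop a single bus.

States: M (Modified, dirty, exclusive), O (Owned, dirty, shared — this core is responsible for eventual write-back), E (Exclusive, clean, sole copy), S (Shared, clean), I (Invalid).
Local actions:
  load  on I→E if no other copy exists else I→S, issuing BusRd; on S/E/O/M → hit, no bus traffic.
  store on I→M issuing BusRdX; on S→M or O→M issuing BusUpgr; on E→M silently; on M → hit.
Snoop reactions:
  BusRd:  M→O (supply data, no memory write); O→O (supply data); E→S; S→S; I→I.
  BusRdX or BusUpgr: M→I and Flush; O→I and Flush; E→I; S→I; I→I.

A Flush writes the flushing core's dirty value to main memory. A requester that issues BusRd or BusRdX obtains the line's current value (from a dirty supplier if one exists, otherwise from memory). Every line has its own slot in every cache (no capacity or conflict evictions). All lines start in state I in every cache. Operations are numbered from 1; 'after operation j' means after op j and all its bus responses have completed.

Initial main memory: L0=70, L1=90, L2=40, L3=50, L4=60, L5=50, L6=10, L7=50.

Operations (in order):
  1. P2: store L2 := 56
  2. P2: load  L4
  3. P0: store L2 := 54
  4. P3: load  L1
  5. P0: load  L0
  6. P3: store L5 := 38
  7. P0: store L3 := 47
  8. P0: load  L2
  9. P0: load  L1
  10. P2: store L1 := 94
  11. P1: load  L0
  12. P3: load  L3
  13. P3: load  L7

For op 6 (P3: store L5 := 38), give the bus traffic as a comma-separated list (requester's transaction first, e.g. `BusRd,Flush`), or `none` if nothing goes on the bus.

1. P2: store L2 := 56  bus=[BusRdX]  L2: P0=I P1=I P2=M P3=I  mem[L2]=40
2. P2: load  L4  bus=[BusRd]  L4: P0=I P1=I P2=E P3=I  mem[L4]=60
3. P0: store L2 := 54  bus=[BusRdX,Flush]  L2: P0=M P1=I P2=I P3=I  mem[L2]=56
4. P3: load  L1  bus=[BusRd]  L1: P0=I P1=I P2=I P3=E  mem[L1]=90
5. P0: load  L0  bus=[BusRd]  L0: P0=E P1=I P2=I P3=I  mem[L0]=70
6. P3: store L5 := 38  bus=[BusRdX]  L5: P0=I P1=I P2=I P3=M  mem[L5]=50
7. P0: store L3 := 47  bus=[BusRdX]  L3: P0=M P1=I P2=I P3=I  mem[L3]=50
8. P0: load  L2  bus=[-]  L2: P0=M P1=I P2=I P3=I  mem[L2]=56
9. P0: load  L1  bus=[BusRd]  L1: P0=S P1=I P2=I P3=S  mem[L1]=90
10. P2: store L1 := 94  bus=[BusRdX]  L1: P0=I P1=I P2=M P3=I  mem[L1]=90
11. P1: load  L0  bus=[BusRd]  L0: P0=S P1=S P2=I P3=I  mem[L0]=70
12. P3: load  L3  bus=[BusRd]  L3: P0=O P1=I P2=I P3=S  mem[L3]=50
13. P3: load  L7  bus=[BusRd]  L7: P0=I P1=I P2=I P3=E  mem[L7]=50

bus = BusRdX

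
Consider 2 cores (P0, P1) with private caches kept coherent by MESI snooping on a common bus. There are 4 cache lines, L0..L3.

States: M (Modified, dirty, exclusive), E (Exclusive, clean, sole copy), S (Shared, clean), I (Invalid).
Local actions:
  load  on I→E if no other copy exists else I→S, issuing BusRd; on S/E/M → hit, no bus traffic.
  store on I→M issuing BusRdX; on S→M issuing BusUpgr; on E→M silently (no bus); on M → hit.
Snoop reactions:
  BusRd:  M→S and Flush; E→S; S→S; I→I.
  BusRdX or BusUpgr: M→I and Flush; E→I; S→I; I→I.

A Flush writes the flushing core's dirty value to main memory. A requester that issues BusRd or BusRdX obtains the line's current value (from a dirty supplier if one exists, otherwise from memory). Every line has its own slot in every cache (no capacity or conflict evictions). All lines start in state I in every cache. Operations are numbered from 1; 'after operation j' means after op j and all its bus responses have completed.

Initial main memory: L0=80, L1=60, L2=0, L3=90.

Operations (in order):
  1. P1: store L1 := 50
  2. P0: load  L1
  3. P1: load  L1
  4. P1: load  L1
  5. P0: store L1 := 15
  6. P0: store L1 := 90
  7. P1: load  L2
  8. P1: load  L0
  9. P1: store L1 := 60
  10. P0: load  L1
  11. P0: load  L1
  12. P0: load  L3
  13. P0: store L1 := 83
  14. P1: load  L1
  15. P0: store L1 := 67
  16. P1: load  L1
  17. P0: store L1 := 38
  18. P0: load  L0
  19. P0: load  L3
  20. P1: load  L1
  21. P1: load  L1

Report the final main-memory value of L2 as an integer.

step 1: P1: store L1 := 50  ⟶  IM  (L1)  txn=BusRdX  M[L1]=60
step 2: P0: load  L1  ⟶  SS  (L1)  txn=BusRd+Flush  M[L1]=50
step 3: P1: load  L1  ⟶  SS  (L1)  txn=∅  M[L1]=50
step 4: P1: load  L1  ⟶  SS  (L1)  txn=∅  M[L1]=50
step 5: P0: store L1 := 15  ⟶  MI  (L1)  txn=BusUpgr  M[L1]=50
step 6: P0: store L1 := 90  ⟶  MI  (L1)  txn=∅  M[L1]=50
step 7: P1: load  L2  ⟶  IE  (L2)  txn=BusRd  M[L2]=0
step 8: P1: load  L0  ⟶  IE  (L0)  txn=BusRd  M[L0]=80
step 9: P1: store L1 := 60  ⟶  IM  (L1)  txn=BusRdX+Flush  M[L1]=90
step 10: P0: load  L1  ⟶  SS  (L1)  txn=BusRd+Flush  M[L1]=60
step 11: P0: load  L1  ⟶  SS  (L1)  txn=∅  M[L1]=60
step 12: P0: load  L3  ⟶  EI  (L3)  txn=BusRd  M[L3]=90
step 13: P0: store L1 := 83  ⟶  MI  (L1)  txn=BusUpgr  M[L1]=60
step 14: P1: load  L1  ⟶  SS  (L1)  txn=BusRd+Flush  M[L1]=83
step 15: P0: store L1 := 67  ⟶  MI  (L1)  txn=BusUpgr  M[L1]=83
step 16: P1: load  L1  ⟶  SS  (L1)  txn=BusRd+Flush  M[L1]=67
step 17: P0: store L1 := 38  ⟶  MI  (L1)  txn=BusUpgr  M[L1]=67
step 18: P0: load  L0  ⟶  SS  (L0)  txn=BusRd  M[L0]=80
step 19: P0: load  L3  ⟶  EI  (L3)  txn=∅  M[L3]=90
step 20: P1: load  L1  ⟶  SS  (L1)  txn=BusRd+Flush  M[L1]=38
step 21: P1: load  L1  ⟶  SS  (L1)  txn=∅  M[L1]=38

memory[L2] = 0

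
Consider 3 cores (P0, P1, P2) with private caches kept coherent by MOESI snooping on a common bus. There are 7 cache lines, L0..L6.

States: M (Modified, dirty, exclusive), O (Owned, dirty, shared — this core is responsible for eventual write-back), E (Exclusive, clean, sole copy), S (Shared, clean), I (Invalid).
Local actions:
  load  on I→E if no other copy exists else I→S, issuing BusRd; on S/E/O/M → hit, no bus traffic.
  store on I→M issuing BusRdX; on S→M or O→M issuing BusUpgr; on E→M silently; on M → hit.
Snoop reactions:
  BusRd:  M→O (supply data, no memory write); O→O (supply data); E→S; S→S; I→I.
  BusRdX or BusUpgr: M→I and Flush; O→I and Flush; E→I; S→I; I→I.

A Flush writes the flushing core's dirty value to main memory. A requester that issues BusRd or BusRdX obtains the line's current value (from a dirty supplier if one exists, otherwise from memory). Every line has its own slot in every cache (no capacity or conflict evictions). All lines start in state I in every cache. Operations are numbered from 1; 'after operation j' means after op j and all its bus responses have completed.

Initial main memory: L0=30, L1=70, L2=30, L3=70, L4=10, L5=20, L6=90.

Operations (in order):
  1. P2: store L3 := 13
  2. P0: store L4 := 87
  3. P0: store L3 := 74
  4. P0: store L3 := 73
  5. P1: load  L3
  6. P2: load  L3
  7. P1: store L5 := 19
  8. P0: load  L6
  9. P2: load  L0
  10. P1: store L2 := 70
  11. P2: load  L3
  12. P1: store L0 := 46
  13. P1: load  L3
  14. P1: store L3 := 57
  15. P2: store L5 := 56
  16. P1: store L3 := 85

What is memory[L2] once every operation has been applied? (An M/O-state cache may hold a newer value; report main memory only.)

memory[L2] = 30

1. P2: store L3 := 13  bus=[BusRdX]  L3: P0=I P1=I P2=M  mem[L3]=70
2. P0: store L4 := 87  bus=[BusRdX]  L4: P0=M P1=I P2=I  mem[L4]=10
3. P0: store L3 := 74  bus=[BusRdX,Flush]  L3: P0=M P1=I P2=I  mem[L3]=13
4. P0: store L3 := 73  bus=[-]  L3: P0=M P1=I P2=I  mem[L3]=13
5. P1: load  L3  bus=[BusRd]  L3: P0=O P1=S P2=I  mem[L3]=13
6. P2: load  L3  bus=[BusRd]  L3: P0=O P1=S P2=S  mem[L3]=13
7. P1: store L5 := 19  bus=[BusRdX]  L5: P0=I P1=M P2=I  mem[L5]=20
8. P0: load  L6  bus=[BusRd]  L6: P0=E P1=I P2=I  mem[L6]=90
9. P2: load  L0  bus=[BusRd]  L0: P0=I P1=I P2=E  mem[L0]=30
10. P1: store L2 := 70  bus=[BusRdX]  L2: P0=I P1=M P2=I  mem[L2]=30
11. P2: load  L3  bus=[-]  L3: P0=O P1=S P2=S  mem[L3]=13
12. P1: store L0 := 46  bus=[BusRdX]  L0: P0=I P1=M P2=I  mem[L0]=30
13. P1: load  L3  bus=[-]  L3: P0=O P1=S P2=S  mem[L3]=13
14. P1: store L3 := 57  bus=[BusUpgr,Flush]  L3: P0=I P1=M P2=I  mem[L3]=73
15. P2: store L5 := 56  bus=[BusRdX,Flush]  L5: P0=I P1=I P2=M  mem[L5]=19
16. P1: store L3 := 85  bus=[-]  L3: P0=I P1=M P2=I  mem[L3]=73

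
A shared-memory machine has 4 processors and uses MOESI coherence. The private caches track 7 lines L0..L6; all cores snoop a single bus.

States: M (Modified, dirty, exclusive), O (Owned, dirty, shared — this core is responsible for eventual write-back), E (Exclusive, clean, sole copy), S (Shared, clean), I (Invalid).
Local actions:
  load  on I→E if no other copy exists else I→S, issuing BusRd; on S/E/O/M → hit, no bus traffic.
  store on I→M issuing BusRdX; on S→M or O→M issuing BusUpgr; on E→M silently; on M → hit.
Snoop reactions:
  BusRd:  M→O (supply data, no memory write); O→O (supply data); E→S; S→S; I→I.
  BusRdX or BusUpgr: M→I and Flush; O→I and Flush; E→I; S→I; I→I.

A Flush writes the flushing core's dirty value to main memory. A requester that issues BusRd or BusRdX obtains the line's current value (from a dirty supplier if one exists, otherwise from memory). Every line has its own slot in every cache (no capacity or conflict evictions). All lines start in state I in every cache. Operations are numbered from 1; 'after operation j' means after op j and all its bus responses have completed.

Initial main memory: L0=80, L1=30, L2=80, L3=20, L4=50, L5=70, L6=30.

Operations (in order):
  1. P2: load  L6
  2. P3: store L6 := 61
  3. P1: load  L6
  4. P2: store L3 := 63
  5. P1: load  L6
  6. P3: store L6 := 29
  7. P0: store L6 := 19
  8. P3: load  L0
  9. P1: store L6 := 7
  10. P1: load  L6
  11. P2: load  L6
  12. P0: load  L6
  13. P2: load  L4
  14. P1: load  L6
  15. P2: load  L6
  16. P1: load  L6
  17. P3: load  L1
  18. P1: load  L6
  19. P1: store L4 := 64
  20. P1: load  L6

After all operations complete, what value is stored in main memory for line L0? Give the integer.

memory[L0] = 80

  op1 P2: load  L6 → I/I/E/I on L6; bus BusRd; mem=30
  op2 P3: store L6 := 61 → I/I/I/M on L6; bus BusRdX; mem=30
  op3 P1: load  L6 → I/S/I/O on L6; bus BusRd; mem=30
  op4 P2: store L3 := 63 → I/I/M/I on L3; bus BusRdX; mem=20
  op5 P1: load  L6 → I/S/I/O on L6; bus (none); mem=30
  op6 P3: store L6 := 29 → I/I/I/M on L6; bus BusUpgr; mem=30
  op7 P0: store L6 := 19 → M/I/I/I on L6; bus BusRdX Flush; mem=29
  op8 P3: load  L0 → I/I/I/E on L0; bus BusRd; mem=80
  op9 P1: store L6 := 7 → I/M/I/I on L6; bus BusRdX Flush; mem=19
  op10 P1: load  L6 → I/M/I/I on L6; bus (none); mem=19
  op11 P2: load  L6 → I/O/S/I on L6; bus BusRd; mem=19
  op12 P0: load  L6 → S/O/S/I on L6; bus BusRd; mem=19
  op13 P2: load  L4 → I/I/E/I on L4; bus BusRd; mem=50
  op14 P1: load  L6 → S/O/S/I on L6; bus (none); mem=19
  op15 P2: load  L6 → S/O/S/I on L6; bus (none); mem=19
  op16 P1: load  L6 → S/O/S/I on L6; bus (none); mem=19
  op17 P3: load  L1 → I/I/I/E on L1; bus BusRd; mem=30
  op18 P1: load  L6 → S/O/S/I on L6; bus (none); mem=19
  op19 P1: store L4 := 64 → I/M/I/I on L4; bus BusRdX; mem=50
  op20 P1: load  L6 → S/O/S/I on L6; bus (none); mem=19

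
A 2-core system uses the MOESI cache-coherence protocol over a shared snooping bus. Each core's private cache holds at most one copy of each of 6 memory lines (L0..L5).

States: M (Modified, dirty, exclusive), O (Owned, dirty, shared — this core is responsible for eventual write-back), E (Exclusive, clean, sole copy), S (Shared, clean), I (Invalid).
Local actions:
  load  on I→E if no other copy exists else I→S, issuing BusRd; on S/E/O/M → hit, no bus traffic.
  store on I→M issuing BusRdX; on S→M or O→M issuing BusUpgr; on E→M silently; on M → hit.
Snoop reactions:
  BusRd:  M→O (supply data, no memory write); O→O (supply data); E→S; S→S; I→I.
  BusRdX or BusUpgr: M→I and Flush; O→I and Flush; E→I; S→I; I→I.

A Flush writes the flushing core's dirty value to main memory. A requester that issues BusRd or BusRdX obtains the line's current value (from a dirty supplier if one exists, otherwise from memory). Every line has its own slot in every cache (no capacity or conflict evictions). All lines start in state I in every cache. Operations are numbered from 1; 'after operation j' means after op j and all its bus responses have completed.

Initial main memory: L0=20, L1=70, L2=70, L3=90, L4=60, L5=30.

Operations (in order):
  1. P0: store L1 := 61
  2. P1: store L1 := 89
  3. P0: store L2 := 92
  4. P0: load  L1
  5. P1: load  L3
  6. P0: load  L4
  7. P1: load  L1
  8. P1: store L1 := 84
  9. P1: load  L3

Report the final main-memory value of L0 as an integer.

  op1 P0: store L1 := 61 → M/I on L1; bus BusRdX; mem=70
  op2 P1: store L1 := 89 → I/M on L1; bus BusRdX Flush; mem=61
  op3 P0: store L2 := 92 → M/I on L2; bus BusRdX; mem=70
  op4 P0: load  L1 → S/O on L1; bus BusRd; mem=61
  op5 P1: load  L3 → I/E on L3; bus BusRd; mem=90
  op6 P0: load  L4 → E/I on L4; bus BusRd; mem=60
  op7 P1: load  L1 → S/O on L1; bus (none); mem=61
  op8 P1: store L1 := 84 → I/M on L1; bus BusUpgr; mem=61
  op9 P1: load  L3 → I/E on L3; bus (none); mem=90

memory[L0] = 20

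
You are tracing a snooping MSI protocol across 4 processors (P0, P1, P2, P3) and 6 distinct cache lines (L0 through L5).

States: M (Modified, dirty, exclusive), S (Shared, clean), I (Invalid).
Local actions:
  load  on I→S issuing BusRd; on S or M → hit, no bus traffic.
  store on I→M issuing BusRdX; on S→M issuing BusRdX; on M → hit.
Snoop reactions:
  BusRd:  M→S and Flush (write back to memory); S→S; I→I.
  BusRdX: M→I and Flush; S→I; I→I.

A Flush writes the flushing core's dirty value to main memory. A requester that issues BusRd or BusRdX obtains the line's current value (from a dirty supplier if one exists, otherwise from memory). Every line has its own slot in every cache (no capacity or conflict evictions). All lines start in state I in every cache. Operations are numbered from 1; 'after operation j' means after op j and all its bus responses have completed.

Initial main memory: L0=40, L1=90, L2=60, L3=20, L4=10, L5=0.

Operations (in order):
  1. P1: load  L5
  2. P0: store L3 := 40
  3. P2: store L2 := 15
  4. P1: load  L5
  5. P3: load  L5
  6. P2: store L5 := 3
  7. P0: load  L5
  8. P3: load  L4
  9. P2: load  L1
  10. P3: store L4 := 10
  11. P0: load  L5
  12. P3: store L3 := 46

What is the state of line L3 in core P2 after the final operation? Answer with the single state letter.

step 1: P1: load  L5  ⟶  ISII  (L5)  txn=BusRd  M[L5]=0
step 2: P0: store L3 := 40  ⟶  MIII  (L3)  txn=BusRdX  M[L3]=20
step 3: P2: store L2 := 15  ⟶  IIMI  (L2)  txn=BusRdX  M[L2]=60
step 4: P1: load  L5  ⟶  ISII  (L5)  txn=∅  M[L5]=0
step 5: P3: load  L5  ⟶  ISIS  (L5)  txn=BusRd  M[L5]=0
step 6: P2: store L5 := 3  ⟶  IIMI  (L5)  txn=BusRdX  M[L5]=0
step 7: P0: load  L5  ⟶  SISI  (L5)  txn=BusRd+Flush  M[L5]=3
step 8: P3: load  L4  ⟶  IIIS  (L4)  txn=BusRd  M[L4]=10
step 9: P2: load  L1  ⟶  IISI  (L1)  txn=BusRd  M[L1]=90
step 10: P3: store L4 := 10  ⟶  IIIM  (L4)  txn=BusRdX  M[L4]=10
step 11: P0: load  L5  ⟶  SISI  (L5)  txn=∅  M[L5]=3
step 12: P3: store L3 := 46  ⟶  IIIM  (L3)  txn=BusRdX+Flush  M[L3]=40

state = I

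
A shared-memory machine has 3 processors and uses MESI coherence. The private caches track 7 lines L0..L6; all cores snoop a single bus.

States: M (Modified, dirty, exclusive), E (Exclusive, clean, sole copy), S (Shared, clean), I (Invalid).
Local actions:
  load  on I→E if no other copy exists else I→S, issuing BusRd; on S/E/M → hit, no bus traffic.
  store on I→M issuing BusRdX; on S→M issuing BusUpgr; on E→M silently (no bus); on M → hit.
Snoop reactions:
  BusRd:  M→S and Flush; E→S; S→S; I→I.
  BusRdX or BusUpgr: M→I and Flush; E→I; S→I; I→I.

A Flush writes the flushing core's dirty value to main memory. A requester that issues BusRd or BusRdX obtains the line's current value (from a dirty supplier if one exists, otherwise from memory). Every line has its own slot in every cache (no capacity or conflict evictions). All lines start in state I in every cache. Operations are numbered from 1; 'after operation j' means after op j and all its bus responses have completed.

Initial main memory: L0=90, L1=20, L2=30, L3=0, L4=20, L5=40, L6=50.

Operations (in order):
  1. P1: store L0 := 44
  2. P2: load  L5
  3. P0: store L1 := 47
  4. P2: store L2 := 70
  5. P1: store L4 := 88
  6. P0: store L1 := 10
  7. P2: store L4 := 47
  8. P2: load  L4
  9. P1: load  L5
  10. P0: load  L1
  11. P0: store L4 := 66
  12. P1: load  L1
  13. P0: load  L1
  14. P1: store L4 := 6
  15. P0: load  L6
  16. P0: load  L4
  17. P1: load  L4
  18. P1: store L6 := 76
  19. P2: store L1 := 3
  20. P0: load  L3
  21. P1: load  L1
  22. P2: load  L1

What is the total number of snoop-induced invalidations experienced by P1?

[1] P1: store L0 := 44 | P0:I, P1:M(44), P2:I | bus: BusRdX
[2] P2: load  L5 | P0:I, P1:I, P2:E(40) | bus: BusRd
[3] P0: store L1 := 47 | P0:M(47), P1:I, P2:I | bus: BusRdX
[4] P2: store L2 := 70 | P0:I, P1:I, P2:M(70) | bus: BusRdX
[5] P1: store L4 := 88 | P0:I, P1:M(88), P2:I | bus: BusRdX
[6] P0: store L1 := 10 | P0:M(10), P1:I, P2:I | bus: none
[7] P2: store L4 := 47 | P0:I, P1:I, P2:M(47) | bus: BusRdX,Flush
[8] P2: load  L4 | P0:I, P1:I, P2:M(47) | bus: none
[9] P1: load  L5 | P0:I, P1:S(40), P2:S(40) | bus: BusRd
[10] P0: load  L1 | P0:M(10), P1:I, P2:I | bus: none
[11] P0: store L4 := 66 | P0:M(66), P1:I, P2:I | bus: BusRdX,Flush
[12] P1: load  L1 | P0:S(10), P1:S(10), P2:I | bus: BusRd,Flush
[13] P0: load  L1 | P0:S(10), P1:S(10), P2:I | bus: none
[14] P1: store L4 := 6 | P0:I, P1:M(6), P2:I | bus: BusRdX,Flush
[15] P0: load  L6 | P0:E(50), P1:I, P2:I | bus: BusRd
[16] P0: load  L4 | P0:S(6), P1:S(6), P2:I | bus: BusRd,Flush
[17] P1: load  L4 | P0:S(6), P1:S(6), P2:I | bus: none
[18] P1: store L6 := 76 | P0:I, P1:M(76), P2:I | bus: BusRdX
[19] P2: store L1 := 3 | P0:I, P1:I, P2:M(3) | bus: BusRdX
[20] P0: load  L3 | P0:E(0), P1:I, P2:I | bus: BusRd
[21] P1: load  L1 | P0:I, P1:S(3), P2:S(3) | bus: BusRd,Flush
[22] P2: load  L1 | P0:I, P1:S(3), P2:S(3) | bus: none

invalidations = 2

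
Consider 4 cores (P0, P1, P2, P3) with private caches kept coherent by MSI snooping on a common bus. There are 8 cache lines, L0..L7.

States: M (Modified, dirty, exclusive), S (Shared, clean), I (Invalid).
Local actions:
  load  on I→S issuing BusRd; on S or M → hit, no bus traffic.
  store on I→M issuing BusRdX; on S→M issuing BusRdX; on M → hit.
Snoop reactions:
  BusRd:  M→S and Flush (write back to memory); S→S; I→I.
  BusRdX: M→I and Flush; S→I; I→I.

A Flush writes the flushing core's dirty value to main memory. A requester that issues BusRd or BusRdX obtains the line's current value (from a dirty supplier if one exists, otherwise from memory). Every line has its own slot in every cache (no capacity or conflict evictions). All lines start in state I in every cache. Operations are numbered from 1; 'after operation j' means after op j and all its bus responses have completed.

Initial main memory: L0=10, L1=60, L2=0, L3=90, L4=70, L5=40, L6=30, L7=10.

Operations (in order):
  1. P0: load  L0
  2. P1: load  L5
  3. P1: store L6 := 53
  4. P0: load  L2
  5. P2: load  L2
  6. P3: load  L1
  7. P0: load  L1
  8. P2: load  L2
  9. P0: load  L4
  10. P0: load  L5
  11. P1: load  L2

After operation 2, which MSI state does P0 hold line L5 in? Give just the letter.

state = I

[1] P0: load  L0 | P0:S(10), P1:I, P2:I, P3:I | bus: BusRd
[2] P1: load  L5 | P0:I, P1:S(40), P2:I, P3:I | bus: BusRd
[3] P1: store L6 := 53 | P0:I, P1:M(53), P2:I, P3:I | bus: BusRdX
[4] P0: load  L2 | P0:S(0), P1:I, P2:I, P3:I | bus: BusRd
[5] P2: load  L2 | P0:S(0), P1:I, P2:S(0), P3:I | bus: BusRd
[6] P3: load  L1 | P0:I, P1:I, P2:I, P3:S(60) | bus: BusRd
[7] P0: load  L1 | P0:S(60), P1:I, P2:I, P3:S(60) | bus: BusRd
[8] P2: load  L2 | P0:S(0), P1:I, P2:S(0), P3:I | bus: none
[9] P0: load  L4 | P0:S(70), P1:I, P2:I, P3:I | bus: BusRd
[10] P0: load  L5 | P0:S(40), P1:S(40), P2:I, P3:I | bus: BusRd
[11] P1: load  L2 | P0:S(0), P1:S(0), P2:S(0), P3:I | bus: BusRd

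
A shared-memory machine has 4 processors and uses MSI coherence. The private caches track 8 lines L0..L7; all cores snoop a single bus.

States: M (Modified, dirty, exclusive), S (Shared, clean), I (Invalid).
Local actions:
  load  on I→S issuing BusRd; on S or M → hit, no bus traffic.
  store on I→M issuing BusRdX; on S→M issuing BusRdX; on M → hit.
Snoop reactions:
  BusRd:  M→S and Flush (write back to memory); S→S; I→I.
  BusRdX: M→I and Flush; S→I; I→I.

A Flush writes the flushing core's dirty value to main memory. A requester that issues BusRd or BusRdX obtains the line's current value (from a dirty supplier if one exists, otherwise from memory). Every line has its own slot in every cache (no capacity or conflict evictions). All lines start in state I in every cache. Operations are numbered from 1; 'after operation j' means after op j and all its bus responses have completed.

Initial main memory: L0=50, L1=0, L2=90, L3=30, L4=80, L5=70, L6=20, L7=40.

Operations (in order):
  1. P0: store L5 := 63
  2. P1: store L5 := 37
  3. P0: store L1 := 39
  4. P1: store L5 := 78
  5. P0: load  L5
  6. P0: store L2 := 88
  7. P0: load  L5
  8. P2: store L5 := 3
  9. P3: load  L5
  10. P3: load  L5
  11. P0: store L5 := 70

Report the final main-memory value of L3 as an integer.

step 1: P0: store L5 := 63  ⟶  MIII  (L5)  txn=BusRdX  M[L5]=70
step 2: P1: store L5 := 37  ⟶  IMII  (L5)  txn=BusRdX+Flush  M[L5]=63
step 3: P0: store L1 := 39  ⟶  MIII  (L1)  txn=BusRdX  M[L1]=0
step 4: P1: store L5 := 78  ⟶  IMII  (L5)  txn=∅  M[L5]=63
step 5: P0: load  L5  ⟶  SSII  (L5)  txn=BusRd+Flush  M[L5]=78
step 6: P0: store L2 := 88  ⟶  MIII  (L2)  txn=BusRdX  M[L2]=90
step 7: P0: load  L5  ⟶  SSII  (L5)  txn=∅  M[L5]=78
step 8: P2: store L5 := 3  ⟶  IIMI  (L5)  txn=BusRdX  M[L5]=78
step 9: P3: load  L5  ⟶  IISS  (L5)  txn=BusRd+Flush  M[L5]=3
step 10: P3: load  L5  ⟶  IISS  (L5)  txn=∅  M[L5]=3
step 11: P0: store L5 := 70  ⟶  MIII  (L5)  txn=BusRdX  M[L5]=3

memory[L3] = 30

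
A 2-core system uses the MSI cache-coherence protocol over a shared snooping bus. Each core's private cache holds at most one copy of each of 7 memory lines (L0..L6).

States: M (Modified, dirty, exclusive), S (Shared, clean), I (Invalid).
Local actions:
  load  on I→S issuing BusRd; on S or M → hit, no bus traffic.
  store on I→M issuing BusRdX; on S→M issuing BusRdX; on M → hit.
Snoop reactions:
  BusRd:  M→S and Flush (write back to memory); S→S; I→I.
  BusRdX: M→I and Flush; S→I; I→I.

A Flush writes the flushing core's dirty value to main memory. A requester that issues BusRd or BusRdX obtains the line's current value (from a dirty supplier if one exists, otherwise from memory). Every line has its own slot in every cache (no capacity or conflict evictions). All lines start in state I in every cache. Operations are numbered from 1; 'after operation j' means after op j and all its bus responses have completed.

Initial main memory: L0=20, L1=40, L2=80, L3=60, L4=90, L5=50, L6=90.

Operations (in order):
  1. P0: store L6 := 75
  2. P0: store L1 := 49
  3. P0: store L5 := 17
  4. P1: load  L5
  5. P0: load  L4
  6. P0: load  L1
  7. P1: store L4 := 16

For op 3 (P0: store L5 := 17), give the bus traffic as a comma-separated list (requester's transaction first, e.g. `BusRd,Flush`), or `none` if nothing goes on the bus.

step 1: P0: store L6 := 75  ⟶  MI  (L6)  txn=BusRdX  M[L6]=90
step 2: P0: store L1 := 49  ⟶  MI  (L1)  txn=BusRdX  M[L1]=40
step 3: P0: store L5 := 17  ⟶  MI  (L5)  txn=BusRdX  M[L5]=50
step 4: P1: load  L5  ⟶  SS  (L5)  txn=BusRd+Flush  M[L5]=17
step 5: P0: load  L4  ⟶  SI  (L4)  txn=BusRd  M[L4]=90
step 6: P0: load  L1  ⟶  MI  (L1)  txn=∅  M[L1]=40
step 7: P1: store L4 := 16  ⟶  IM  (L4)  txn=BusRdX  M[L4]=90

bus = BusRdX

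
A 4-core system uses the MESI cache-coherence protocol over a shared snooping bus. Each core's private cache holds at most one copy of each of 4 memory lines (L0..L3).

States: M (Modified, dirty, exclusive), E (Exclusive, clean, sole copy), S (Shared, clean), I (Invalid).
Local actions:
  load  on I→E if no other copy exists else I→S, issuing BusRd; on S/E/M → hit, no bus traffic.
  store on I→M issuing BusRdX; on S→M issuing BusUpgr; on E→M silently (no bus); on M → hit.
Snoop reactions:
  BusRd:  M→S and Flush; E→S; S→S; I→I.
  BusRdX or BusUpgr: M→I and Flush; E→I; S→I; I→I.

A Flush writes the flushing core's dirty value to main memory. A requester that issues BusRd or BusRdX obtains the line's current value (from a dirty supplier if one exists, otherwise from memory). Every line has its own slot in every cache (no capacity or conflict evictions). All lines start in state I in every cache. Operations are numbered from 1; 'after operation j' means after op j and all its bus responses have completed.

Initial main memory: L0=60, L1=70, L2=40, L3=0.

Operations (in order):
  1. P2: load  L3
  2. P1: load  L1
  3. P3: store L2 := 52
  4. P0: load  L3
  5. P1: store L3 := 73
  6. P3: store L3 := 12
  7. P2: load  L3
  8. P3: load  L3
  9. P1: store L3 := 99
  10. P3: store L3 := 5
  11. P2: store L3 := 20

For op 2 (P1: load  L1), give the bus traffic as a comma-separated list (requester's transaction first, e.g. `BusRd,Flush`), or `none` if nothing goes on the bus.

bus = BusRd

  op1 P2: load  L3 → I/I/E/I on L3; bus BusRd; mem=0
  op2 P1: load  L1 → I/E/I/I on L1; bus BusRd; mem=70
  op3 P3: store L2 := 52 → I/I/I/M on L2; bus BusRdX; mem=40
  op4 P0: load  L3 → S/I/S/I on L3; bus BusRd; mem=0
  op5 P1: store L3 := 73 → I/M/I/I on L3; bus BusRdX; mem=0
  op6 P3: store L3 := 12 → I/I/I/M on L3; bus BusRdX Flush; mem=73
  op7 P2: load  L3 → I/I/S/S on L3; bus BusRd Flush; mem=12
  op8 P3: load  L3 → I/I/S/S on L3; bus (none); mem=12
  op9 P1: store L3 := 99 → I/M/I/I on L3; bus BusRdX; mem=12
  op10 P3: store L3 := 5 → I/I/I/M on L3; bus BusRdX Flush; mem=99
  op11 P2: store L3 := 20 → I/I/M/I on L3; bus BusRdX Flush; mem=5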